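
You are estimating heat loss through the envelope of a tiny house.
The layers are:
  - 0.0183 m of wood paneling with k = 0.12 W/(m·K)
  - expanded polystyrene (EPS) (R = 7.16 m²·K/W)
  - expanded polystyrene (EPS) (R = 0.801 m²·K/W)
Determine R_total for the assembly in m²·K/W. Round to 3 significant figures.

0.0183/0.12 = 0.1525
R_total = 0.1525 + 7.16 + 0.801 = 8.114 m²·K/W

8.11 m²·K/W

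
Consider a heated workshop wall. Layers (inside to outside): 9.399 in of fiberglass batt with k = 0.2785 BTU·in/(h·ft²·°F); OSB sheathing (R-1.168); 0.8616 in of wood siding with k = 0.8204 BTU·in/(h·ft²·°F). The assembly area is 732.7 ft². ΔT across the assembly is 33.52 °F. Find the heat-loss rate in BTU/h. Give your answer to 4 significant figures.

682.9 BTU/h

9.399/0.2785 = 33.749
0.8616/0.8204 = 1.0502
R_total = 33.749 + 1.168 + 1.0502 = 35.967 ft²·°F·h/BTU
Q = A·ΔT/R = 732.7 × 33.52 / 35.967 = 682.85 BTU/h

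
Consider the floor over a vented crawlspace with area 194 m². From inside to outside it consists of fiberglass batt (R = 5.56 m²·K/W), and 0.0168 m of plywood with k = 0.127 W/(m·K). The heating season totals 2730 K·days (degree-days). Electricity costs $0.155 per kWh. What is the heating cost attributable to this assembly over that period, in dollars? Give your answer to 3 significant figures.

0.0168/0.127 = 0.1323
R_total = 5.56 + 0.1323 = 5.692 m²·K/W
E = A × HDD × 24 / R / 1000 = 194 × 2730 × 24 / 5.692 / 1000 = 2233 kWh
Cost = 2233 × 0.155 = $346.1

346 dollars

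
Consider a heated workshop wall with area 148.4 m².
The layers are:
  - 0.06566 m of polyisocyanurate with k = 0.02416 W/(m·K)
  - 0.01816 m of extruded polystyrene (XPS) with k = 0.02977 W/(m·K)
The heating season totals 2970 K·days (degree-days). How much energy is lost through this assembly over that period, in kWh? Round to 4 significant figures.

0.06566/0.02416 = 2.7177
0.01816/0.02977 = 0.61001
R_total = 2.7177 + 0.61001 = 3.3277 m²·K/W
E = A × HDD × 24 / R / 1000 = 148.4 × 2970 × 24 / 3.3277 / 1000 = 3178.7 kWh

3179 kWh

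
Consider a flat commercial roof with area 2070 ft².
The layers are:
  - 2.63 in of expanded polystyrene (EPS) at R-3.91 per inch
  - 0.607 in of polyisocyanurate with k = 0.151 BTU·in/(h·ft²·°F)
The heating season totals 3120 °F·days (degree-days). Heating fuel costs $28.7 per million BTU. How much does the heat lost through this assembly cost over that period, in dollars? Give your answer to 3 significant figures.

2.63 × 3.91 = 10.28
0.607/0.151 = 4.02
R_total = 10.28 + 4.02 = 14.3 ft²·°F·h/BTU
E = A × HDD × 24 / R = 2070 × 3120 × 24 / 14.3 = 10840000 BTU
Cost = 10840000/10⁶ × 28.7 = $311

311 dollars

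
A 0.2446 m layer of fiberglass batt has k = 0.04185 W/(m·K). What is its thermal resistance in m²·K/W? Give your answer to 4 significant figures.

5.845 m²·K/W

R = L/k = 0.2446/0.04185 = 5.8447 m²·K/W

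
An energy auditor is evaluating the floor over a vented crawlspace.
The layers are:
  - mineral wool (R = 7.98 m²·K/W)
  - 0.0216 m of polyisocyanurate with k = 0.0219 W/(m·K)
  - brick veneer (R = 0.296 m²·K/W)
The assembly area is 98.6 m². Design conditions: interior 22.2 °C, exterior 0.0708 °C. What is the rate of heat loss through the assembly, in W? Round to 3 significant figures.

236 W

0.0216/0.0219 = 0.9863
R_total = 7.98 + 0.9863 + 0.296 = 9.262 m²·K/W
Q = A·ΔT/R = 98.6 × (22.2 − 0.0708) / 9.262 = 235.6 W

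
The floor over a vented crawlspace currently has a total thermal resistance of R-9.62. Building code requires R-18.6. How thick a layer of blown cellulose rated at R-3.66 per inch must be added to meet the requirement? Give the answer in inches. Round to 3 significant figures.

2.45 in

ΔR = 18.6 − 9.62 = 8.98 ft²·°F·h/BTU
L = ΔR / (R/in) = 8.98/3.66 = 2.454 in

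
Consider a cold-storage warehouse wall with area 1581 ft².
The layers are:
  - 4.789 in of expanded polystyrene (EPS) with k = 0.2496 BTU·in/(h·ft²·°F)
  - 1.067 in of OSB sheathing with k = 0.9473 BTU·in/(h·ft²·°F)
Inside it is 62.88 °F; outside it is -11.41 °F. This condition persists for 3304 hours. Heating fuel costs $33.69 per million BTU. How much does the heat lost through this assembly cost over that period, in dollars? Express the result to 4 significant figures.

643.6 dollars

4.789/0.2496 = 19.187
1.067/0.9473 = 1.1264
R_total = 19.187 + 1.1264 = 20.313 ft²·°F·h/BTU
Q = 1581 × (62.88 − (-11.41)) / 20.313 = 5782.1 BTU/h
E = 5782.1 × 3304 = 19104000 BTU
Cost = 19104000/10⁶ × 33.69 = $643.62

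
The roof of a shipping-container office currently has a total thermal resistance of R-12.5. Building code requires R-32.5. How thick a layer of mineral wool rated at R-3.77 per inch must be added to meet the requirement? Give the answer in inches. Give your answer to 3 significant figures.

ΔR = 32.5 − 12.5 = 20 ft²·°F·h/BTU
L = ΔR / (R/in) = 20/3.77 = 5.305 in

5.31 in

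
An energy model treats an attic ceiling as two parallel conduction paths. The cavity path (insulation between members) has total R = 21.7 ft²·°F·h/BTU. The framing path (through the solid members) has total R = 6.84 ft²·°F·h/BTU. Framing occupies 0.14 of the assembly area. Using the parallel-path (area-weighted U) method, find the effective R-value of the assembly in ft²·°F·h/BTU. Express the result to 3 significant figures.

U_eff = 0.86/21.7 + 0.14/6.84 = 0.03963 + 0.02047 = 0.0601
R_eff = 1/U_eff = 16.64 ft²·°F·h/BTU

16.6 ft²·°F·h/BTU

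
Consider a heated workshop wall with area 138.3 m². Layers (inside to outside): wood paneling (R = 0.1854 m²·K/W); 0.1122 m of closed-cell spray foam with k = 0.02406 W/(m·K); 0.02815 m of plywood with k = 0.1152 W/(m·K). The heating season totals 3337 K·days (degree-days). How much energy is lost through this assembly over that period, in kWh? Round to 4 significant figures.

2175 kWh

0.1122/0.02406 = 4.6633
0.02815/0.1152 = 0.24436
R_total = 0.1854 + 4.6633 + 0.24436 = 5.0931 m²·K/W
E = A × HDD × 24 / R / 1000 = 138.3 × 3337 × 24 / 5.0931 / 1000 = 2174.7 kWh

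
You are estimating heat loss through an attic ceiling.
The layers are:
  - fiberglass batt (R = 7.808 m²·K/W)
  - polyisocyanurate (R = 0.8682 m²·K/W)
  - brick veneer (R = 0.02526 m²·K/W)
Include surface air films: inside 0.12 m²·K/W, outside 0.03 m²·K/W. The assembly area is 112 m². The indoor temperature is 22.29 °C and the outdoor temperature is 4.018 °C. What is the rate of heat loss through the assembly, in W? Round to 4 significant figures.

231.2 W

R_total = 0.12 + 7.808 + 0.8682 + 0.02526 + 0.03 = 8.8515 m²·K/W
Q = A·ΔT/R = 112 × (22.29 − 4.018) / 8.8515 = 231.2 W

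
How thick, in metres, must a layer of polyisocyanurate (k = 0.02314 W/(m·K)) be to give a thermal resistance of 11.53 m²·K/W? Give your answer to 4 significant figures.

0.2668 m

L = R·k = 11.53 × 0.02314 = 0.2668 m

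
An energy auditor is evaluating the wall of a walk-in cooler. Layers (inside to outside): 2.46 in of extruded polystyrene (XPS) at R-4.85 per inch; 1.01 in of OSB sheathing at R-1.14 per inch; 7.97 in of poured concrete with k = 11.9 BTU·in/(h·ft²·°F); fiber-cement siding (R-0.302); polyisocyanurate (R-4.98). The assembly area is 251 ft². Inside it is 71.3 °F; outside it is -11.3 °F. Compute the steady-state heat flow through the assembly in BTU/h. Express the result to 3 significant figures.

2.46 × 4.85 = 11.93
1.01 × 1.14 = 1.151
7.97/11.9 = 0.6697
R_total = 11.93 + 1.151 + 0.6697 + 0.302 + 4.98 = 19.03 ft²·°F·h/BTU
Q = A·ΔT/R = 251 × (71.3 − (-11.3)) / 19.03 = 1089 BTU/h

1090 BTU/h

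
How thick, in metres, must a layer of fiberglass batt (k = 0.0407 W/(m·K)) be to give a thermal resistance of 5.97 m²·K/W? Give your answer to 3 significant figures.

0.243 m

L = R·k = 5.97 × 0.0407 = 0.243 m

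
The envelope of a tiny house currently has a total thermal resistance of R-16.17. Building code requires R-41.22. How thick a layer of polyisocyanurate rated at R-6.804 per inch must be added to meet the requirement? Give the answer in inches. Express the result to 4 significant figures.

3.682 in

ΔR = 41.22 − 16.17 = 25.05 ft²·°F·h/BTU
L = ΔR / (R/in) = 25.05/6.804 = 3.6817 in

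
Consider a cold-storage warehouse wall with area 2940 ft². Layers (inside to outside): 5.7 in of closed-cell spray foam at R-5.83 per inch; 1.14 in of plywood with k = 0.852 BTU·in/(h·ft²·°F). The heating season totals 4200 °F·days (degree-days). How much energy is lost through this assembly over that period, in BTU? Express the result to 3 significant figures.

8570000 BTU

5.7 × 5.83 = 33.23
1.14/0.852 = 1.338
R_total = 33.23 + 1.338 = 34.57 ft²·°F·h/BTU
E = A × HDD × 24 / R = 2940 × 4200 × 24 / 34.57 = 8573000 BTU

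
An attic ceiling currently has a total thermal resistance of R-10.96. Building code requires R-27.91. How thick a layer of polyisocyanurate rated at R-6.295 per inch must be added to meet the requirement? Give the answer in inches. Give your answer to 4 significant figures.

ΔR = 27.91 − 10.96 = 16.95 ft²·°F·h/BTU
L = ΔR / (R/in) = 16.95/6.295 = 2.6926 in

2.693 in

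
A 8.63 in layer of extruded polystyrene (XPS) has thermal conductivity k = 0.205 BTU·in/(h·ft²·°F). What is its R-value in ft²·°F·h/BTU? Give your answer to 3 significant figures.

42.1 ft²·°F·h/BTU

R = L/k = 8.63/0.205 = 42.1 ft²·°F·h/BTU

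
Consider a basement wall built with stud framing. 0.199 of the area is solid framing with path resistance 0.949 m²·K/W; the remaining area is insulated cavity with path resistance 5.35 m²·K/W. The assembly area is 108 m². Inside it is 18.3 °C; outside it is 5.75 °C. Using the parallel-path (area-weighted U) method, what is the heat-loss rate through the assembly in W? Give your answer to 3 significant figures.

U_eff = 0.801/5.35 + 0.199/0.949 = 0.1497 + 0.2097 = 0.3594
R_eff = 1/U_eff = 2.782 m²·K/W
Q = 108 × (18.3 − 5.75) / 2.782 = 487.1 W

487 W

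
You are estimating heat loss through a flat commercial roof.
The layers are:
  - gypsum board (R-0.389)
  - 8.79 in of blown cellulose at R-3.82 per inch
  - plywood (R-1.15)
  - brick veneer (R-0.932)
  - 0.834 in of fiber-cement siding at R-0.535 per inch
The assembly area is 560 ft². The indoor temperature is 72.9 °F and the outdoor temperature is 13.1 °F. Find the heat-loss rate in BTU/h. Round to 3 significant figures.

918 BTU/h

8.79 × 3.82 = 33.58
0.834 × 0.535 = 0.4462
R_total = 0.389 + 33.58 + 1.15 + 0.932 + 0.4462 = 36.49 ft²·°F·h/BTU
Q = A·ΔT/R = 560 × (72.9 − 13.1) / 36.49 = 917.6 BTU/h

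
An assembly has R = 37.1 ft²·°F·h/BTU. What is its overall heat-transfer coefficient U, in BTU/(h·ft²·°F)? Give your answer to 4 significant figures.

0.02695 BTU/(h·ft²·°F)

U = 1/R = 1/37.1 = 0.026954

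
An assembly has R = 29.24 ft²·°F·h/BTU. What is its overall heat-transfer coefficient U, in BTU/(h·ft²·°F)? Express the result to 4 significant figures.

U = 1/R = 1/29.24 = 0.0342

0.03420 BTU/(h·ft²·°F)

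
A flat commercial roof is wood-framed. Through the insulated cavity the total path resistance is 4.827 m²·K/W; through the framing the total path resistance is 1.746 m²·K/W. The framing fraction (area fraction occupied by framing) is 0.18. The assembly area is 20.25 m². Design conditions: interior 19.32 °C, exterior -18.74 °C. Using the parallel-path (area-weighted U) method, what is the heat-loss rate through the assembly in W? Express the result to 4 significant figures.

U_eff = 0.82/4.827 + 0.18/1.746 = 0.16988 + 0.10309 = 0.27297
R_eff = 1/U_eff = 3.6634 m²·K/W
Q = 20.25 × (19.32 − (-18.74)) / 3.6634 = 210.38 W

210.4 W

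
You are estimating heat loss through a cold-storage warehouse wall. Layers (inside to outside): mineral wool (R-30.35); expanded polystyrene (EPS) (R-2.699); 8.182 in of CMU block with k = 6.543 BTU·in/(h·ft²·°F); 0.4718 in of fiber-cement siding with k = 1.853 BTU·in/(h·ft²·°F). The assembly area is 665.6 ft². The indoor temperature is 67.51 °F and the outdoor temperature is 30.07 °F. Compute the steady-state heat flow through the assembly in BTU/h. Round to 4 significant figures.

721.2 BTU/h

8.182/6.543 = 1.2505
0.4718/1.853 = 0.25461
R_total = 30.35 + 2.699 + 1.2505 + 0.25461 = 34.554 ft²·°F·h/BTU
Q = A·ΔT/R = 665.6 × (67.51 − 30.07) / 34.554 = 721.19 BTU/h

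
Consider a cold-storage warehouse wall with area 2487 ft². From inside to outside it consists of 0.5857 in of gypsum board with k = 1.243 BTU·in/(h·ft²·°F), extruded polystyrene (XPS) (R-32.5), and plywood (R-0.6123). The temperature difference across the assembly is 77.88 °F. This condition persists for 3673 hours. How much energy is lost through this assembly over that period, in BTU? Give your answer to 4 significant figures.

0.5857/1.243 = 0.4712
R_total = 0.4712 + 32.5 + 0.6123 = 33.583 ft²·°F·h/BTU
Q = 2487 × 77.88 / 33.583 = 5767.3 BTU/h
E = 5767.3 × 3673 = 21183000 BTU

21180000 BTU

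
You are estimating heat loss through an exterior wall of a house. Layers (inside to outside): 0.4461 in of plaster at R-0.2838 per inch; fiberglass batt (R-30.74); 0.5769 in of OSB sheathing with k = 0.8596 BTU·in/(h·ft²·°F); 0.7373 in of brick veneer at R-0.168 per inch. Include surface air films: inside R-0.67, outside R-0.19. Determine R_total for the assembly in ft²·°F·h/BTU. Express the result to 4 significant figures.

0.4461 × 0.2838 = 0.1266
0.5769/0.8596 = 0.67113
0.7373 × 0.168 = 0.12387
R_total = 0.67 + 0.1266 + 30.74 + 0.67113 + 0.12387 + 0.19 = 32.522 ft²·°F·h/BTU

32.52 ft²·°F·h/BTU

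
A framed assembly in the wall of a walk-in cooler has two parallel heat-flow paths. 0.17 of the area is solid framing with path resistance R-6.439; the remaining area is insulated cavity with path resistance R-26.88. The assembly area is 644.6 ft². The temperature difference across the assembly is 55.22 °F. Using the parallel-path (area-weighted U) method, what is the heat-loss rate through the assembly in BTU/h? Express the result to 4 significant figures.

2039 BTU/h

U_eff = 0.83/26.88 + 0.17/6.439 = 0.030878 + 0.026402 = 0.05728
R_eff = 1/U_eff = 17.458 ft²·°F·h/BTU
Q = 644.6 × 55.22 / 17.458 = 2038.9 BTU/h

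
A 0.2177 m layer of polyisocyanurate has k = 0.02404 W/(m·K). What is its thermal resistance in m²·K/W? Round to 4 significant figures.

R = L/k = 0.2177/0.02404 = 9.0557 m²·K/W

9.056 m²·K/W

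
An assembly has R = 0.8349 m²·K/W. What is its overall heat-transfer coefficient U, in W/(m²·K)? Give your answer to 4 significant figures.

1.198 W/(m²·K)

U = 1/R = 1/0.8349 = 1.1977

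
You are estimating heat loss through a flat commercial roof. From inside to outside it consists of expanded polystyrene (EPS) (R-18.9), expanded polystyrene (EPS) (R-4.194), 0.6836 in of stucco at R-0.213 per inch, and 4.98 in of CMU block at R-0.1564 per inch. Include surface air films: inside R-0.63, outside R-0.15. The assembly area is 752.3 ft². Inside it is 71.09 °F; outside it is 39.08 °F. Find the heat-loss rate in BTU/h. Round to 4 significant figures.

971.1 BTU/h

0.6836 × 0.213 = 0.14561
4.98 × 0.1564 = 0.77887
R_total = 0.63 + 18.9 + 4.194 + 0.14561 + 0.77887 + 0.15 = 24.798 ft²·°F·h/BTU
Q = A·ΔT/R = 752.3 × (71.09 − 39.08) / 24.798 = 971.07 BTU/h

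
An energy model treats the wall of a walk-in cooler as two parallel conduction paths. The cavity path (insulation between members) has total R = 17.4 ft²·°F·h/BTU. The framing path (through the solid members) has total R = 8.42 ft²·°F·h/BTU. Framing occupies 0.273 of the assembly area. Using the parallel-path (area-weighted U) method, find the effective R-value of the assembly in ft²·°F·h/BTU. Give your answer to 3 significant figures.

U_eff = 0.727/17.4 + 0.273/8.42 = 0.04178 + 0.03242 = 0.0742
R_eff = 1/U_eff = 13.48 ft²·°F·h/BTU

13.5 ft²·°F·h/BTU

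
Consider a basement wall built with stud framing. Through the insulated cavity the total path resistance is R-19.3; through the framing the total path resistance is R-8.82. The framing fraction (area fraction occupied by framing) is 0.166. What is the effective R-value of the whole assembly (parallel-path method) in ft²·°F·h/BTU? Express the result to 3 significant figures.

U_eff = 0.834/19.3 + 0.166/8.82 = 0.04321 + 0.01882 = 0.06203
R_eff = 1/U_eff = 16.12 ft²·°F·h/BTU

16.1 ft²·°F·h/BTU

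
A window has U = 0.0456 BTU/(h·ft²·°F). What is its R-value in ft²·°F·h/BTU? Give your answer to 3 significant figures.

21.9 ft²·°F·h/BTU

R = 1/U = 1/0.0456 = 21.93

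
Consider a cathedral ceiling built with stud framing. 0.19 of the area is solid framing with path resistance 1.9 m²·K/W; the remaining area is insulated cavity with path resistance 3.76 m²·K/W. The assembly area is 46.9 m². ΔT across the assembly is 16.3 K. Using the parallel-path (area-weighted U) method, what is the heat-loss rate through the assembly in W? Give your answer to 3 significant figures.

U_eff = 0.81/3.76 + 0.19/1.9 = 0.2154 + 0.1 = 0.3154
R_eff = 1/U_eff = 3.17 m²·K/W
Q = 46.9 × 16.3 / 3.17 = 241.1 W

241 W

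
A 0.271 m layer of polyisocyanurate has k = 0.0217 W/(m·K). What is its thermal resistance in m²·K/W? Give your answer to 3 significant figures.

R = L/k = 0.271/0.0217 = 12.49 m²·K/W

12.5 m²·K/W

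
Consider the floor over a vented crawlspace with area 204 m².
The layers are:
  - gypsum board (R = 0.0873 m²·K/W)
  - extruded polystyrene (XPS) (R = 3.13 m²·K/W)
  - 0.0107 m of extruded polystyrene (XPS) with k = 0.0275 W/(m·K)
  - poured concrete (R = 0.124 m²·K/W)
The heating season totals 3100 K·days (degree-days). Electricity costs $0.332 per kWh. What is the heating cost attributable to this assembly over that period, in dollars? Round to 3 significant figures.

0.0107/0.0275 = 0.3891
R_total = 0.0873 + 3.13 + 0.3891 + 0.124 = 3.73 m²·K/W
E = A × HDD × 24 / R / 1000 = 204 × 3100 × 24 / 3.73 / 1000 = 4069 kWh
Cost = 4069 × 0.332 = $1351

1350 dollars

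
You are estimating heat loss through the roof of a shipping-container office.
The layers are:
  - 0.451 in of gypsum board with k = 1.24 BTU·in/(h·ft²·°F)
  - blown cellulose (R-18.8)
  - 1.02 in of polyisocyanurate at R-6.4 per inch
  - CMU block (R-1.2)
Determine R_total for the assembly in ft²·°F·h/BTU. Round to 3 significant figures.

0.451/1.24 = 0.3637
1.02 × 6.4 = 6.528
R_total = 0.3637 + 18.8 + 6.528 + 1.2 = 26.89 ft²·°F·h/BTU

26.9 ft²·°F·h/BTU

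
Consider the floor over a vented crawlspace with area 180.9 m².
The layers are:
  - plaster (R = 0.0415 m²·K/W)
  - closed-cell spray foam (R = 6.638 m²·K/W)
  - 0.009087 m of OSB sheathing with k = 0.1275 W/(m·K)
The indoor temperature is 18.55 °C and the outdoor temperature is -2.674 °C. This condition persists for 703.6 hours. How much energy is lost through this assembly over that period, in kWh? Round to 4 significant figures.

0.009087/0.1275 = 0.071271
R_total = 0.0415 + 6.638 + 0.071271 = 6.7508 m²·K/W
Q = 180.9 × (18.55 − (-2.674)) / 6.7508 = 568.74 W
E = 568.74 W × 703.6 h / 1000 = 400.16 kWh

400.2 kWh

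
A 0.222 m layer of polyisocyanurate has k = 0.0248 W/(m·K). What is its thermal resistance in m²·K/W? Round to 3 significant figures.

8.95 m²·K/W

R = L/k = 0.222/0.0248 = 8.952 m²·K/W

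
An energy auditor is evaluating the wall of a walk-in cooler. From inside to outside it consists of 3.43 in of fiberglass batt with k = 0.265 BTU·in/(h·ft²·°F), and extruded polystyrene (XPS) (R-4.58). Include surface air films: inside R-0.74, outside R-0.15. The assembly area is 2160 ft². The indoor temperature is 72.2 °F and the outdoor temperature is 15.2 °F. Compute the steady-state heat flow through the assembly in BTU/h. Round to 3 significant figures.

6690 BTU/h

3.43/0.265 = 12.94
R_total = 0.74 + 12.94 + 4.58 + 0.15 = 18.41 ft²·°F·h/BTU
Q = A·ΔT/R = 2160 × (72.2 − 15.2) / 18.41 = 6686 BTU/h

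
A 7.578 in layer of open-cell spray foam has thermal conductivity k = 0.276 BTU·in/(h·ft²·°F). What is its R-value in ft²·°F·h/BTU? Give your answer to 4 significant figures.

R = L/k = 7.578/0.276 = 27.457 ft²·°F·h/BTU

27.46 ft²·°F·h/BTU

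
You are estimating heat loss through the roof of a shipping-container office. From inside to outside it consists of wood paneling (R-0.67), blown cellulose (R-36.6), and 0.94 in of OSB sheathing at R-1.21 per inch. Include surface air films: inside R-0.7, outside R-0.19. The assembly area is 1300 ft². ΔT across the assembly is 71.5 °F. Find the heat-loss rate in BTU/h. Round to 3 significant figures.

2370 BTU/h

0.94 × 1.21 = 1.137
R_total = 0.7 + 0.67 + 36.6 + 1.137 + 0.19 = 39.3 ft²·°F·h/BTU
Q = A·ΔT/R = 1300 × 71.5 / 39.3 = 2365 BTU/h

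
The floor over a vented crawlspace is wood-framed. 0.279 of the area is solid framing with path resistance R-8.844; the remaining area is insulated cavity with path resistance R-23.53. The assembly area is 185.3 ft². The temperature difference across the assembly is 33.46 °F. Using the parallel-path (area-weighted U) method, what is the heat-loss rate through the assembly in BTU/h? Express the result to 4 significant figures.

U_eff = 0.721/23.53 + 0.279/8.844 = 0.030642 + 0.031547 = 0.062189
R_eff = 1/U_eff = 16.08 ft²·°F·h/BTU
Q = 185.3 × 33.46 / 16.08 = 385.58 BTU/h

385.6 BTU/h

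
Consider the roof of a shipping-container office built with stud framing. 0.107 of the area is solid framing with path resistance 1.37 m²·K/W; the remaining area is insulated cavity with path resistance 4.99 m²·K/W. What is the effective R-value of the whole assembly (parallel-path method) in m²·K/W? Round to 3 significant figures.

U_eff = 0.893/4.99 + 0.107/1.37 = 0.179 + 0.0781 = 0.2571
R_eff = 1/U_eff = 3.89 m²·K/W

3.89 m²·K/W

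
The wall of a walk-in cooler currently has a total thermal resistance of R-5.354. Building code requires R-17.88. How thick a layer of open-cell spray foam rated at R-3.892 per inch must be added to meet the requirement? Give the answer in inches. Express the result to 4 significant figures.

ΔR = 17.88 − 5.354 = 12.526 ft²·°F·h/BTU
L = ΔR / (R/in) = 12.526/3.892 = 3.2184 in

3.218 in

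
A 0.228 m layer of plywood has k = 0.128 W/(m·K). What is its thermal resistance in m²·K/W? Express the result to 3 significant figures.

R = L/k = 0.228/0.128 = 1.781 m²·K/W

1.78 m²·K/W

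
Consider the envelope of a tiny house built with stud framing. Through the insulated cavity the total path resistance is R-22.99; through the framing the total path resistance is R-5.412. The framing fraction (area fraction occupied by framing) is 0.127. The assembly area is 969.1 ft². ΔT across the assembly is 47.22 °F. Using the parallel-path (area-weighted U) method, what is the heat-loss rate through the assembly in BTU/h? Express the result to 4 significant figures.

U_eff = 0.873/22.99 + 0.127/5.412 = 0.037973 + 0.023466 = 0.061439
R_eff = 1/U_eff = 16.276 ft²·°F·h/BTU
Q = 969.1 × 47.22 / 16.276 = 2811.5 BTU/h

2812 BTU/h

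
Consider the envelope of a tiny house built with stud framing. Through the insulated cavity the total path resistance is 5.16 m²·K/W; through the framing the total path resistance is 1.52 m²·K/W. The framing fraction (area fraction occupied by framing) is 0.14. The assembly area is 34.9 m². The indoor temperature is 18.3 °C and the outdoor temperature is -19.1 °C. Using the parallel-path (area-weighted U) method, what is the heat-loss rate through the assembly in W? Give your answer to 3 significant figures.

338 W

U_eff = 0.86/5.16 + 0.14/1.52 = 0.1667 + 0.09211 = 0.2588
R_eff = 1/U_eff = 3.864 m²·K/W
Q = 34.9 × (18.3 − (-19.1)) / 3.864 = 337.8 W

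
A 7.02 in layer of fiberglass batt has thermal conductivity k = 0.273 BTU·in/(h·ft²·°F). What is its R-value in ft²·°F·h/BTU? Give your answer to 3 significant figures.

R = L/k = 7.02/0.273 = 25.71 ft²·°F·h/BTU

25.7 ft²·°F·h/BTU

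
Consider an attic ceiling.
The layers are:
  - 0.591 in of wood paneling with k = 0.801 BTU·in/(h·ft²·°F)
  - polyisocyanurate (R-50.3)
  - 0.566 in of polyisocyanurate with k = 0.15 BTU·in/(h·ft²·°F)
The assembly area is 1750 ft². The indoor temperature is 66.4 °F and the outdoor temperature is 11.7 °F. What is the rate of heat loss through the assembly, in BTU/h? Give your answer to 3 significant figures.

1750 BTU/h

0.591/0.801 = 0.7378
0.566/0.15 = 3.773
R_total = 0.7378 + 50.3 + 3.773 = 54.81 ft²·°F·h/BTU
Q = A·ΔT/R = 1750 × (66.4 − 11.7) / 54.81 = 1746 BTU/h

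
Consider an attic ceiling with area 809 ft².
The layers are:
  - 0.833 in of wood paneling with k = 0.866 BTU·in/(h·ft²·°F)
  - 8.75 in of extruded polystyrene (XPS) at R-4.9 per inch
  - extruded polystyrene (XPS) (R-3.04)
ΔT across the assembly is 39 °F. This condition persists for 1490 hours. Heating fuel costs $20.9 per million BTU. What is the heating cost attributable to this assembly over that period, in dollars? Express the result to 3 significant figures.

21.0 dollars

0.833/0.866 = 0.9619
8.75 × 4.9 = 42.88
R_total = 0.9619 + 42.88 + 3.04 = 46.88 ft²·°F·h/BTU
Q = 809 × 39 / 46.88 = 673.1 BTU/h
E = 673.1 × 1490 = 1003000 BTU
Cost = 1003000/10⁶ × 20.9 = $20.96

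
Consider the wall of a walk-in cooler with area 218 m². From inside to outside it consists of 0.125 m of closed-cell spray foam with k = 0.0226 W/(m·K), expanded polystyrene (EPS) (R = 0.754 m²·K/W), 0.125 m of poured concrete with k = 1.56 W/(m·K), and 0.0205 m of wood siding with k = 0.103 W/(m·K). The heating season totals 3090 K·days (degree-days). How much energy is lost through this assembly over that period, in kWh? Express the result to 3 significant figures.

2460 kWh

0.125/0.0226 = 5.531
0.125/1.56 = 0.08013
0.0205/0.103 = 0.199
R_total = 5.531 + 0.754 + 0.08013 + 0.199 = 6.564 m²·K/W
E = A × HDD × 24 / R / 1000 = 218 × 3090 × 24 / 6.564 / 1000 = 2463 kWh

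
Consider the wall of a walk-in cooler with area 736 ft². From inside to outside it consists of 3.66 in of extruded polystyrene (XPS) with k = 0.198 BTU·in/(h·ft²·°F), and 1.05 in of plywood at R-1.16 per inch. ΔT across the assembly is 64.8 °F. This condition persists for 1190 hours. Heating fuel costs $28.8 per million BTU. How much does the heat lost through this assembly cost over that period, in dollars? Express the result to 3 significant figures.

3.66/0.198 = 18.48
1.05 × 1.16 = 1.218
R_total = 18.48 + 1.218 = 19.7 ft²·°F·h/BTU
Q = 736 × 64.8 / 19.7 = 2421 BTU/h
E = 2421 × 1190 = 2881000 BTU
Cost = 2881000/10⁶ × 28.8 = $82.96

83.0 dollars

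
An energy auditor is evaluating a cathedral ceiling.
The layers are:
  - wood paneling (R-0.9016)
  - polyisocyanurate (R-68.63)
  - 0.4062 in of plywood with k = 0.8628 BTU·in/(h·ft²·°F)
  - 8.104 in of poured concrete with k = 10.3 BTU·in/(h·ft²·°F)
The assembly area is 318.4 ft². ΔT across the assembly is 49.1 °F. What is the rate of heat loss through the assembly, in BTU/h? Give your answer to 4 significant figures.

0.4062/0.8628 = 0.47079
8.104/10.3 = 0.7868
R_total = 0.9016 + 68.63 + 0.47079 + 0.7868 = 70.789 ft²·°F·h/BTU
Q = A·ΔT/R = 318.4 × 49.1 / 70.789 = 220.85 BTU/h

220.8 BTU/h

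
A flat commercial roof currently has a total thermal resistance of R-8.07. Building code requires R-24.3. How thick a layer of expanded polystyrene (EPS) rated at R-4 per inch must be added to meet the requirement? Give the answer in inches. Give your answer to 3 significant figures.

4.06 in

ΔR = 24.3 − 8.07 = 16.23 ft²·°F·h/BTU
L = ΔR / (R/in) = 16.23/4 = 4.058 in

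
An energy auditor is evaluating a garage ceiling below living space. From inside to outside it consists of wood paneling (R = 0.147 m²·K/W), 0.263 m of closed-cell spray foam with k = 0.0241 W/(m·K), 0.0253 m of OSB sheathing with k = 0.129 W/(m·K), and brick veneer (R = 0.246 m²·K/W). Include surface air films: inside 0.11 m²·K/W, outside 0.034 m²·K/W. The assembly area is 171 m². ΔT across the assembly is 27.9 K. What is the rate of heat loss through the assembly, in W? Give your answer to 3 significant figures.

410 W

0.263/0.0241 = 10.91
0.0253/0.129 = 0.1961
R_total = 0.11 + 0.147 + 10.91 + 0.1961 + 0.246 + 0.034 = 11.65 m²·K/W
Q = A·ΔT/R = 171 × 27.9 / 11.65 = 409.7 W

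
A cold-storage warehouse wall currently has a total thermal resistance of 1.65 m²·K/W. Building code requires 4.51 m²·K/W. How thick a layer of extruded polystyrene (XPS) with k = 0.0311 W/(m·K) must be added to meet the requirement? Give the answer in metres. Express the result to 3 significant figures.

0.0889 m

ΔR = 4.51 − 1.65 = 2.86 m²·K/W
L = ΔR × k = 2.86 × 0.0311 = 0.08895 m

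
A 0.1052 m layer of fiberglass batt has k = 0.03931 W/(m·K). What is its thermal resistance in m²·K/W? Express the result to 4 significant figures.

R = L/k = 0.1052/0.03931 = 2.6762 m²·K/W

2.676 m²·K/W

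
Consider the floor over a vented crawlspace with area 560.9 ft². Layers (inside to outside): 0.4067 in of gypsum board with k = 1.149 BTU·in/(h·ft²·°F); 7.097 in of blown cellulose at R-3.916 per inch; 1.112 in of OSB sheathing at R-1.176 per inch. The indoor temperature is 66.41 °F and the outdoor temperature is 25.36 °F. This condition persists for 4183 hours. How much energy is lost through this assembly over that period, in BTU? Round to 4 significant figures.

0.4067/1.149 = 0.35396
7.097 × 3.916 = 27.792
1.112 × 1.176 = 1.3077
R_total = 0.35396 + 27.792 + 1.3077 = 29.454 ft²·°F·h/BTU
Q = 560.9 × (66.41 − 25.36) / 29.454 = 781.74 BTU/h
E = 781.74 × 4183 = 3270000 BTU

3270000 BTU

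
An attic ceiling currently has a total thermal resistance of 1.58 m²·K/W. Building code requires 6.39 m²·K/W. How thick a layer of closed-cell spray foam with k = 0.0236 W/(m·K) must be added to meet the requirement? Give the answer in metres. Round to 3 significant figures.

0.114 m

ΔR = 6.39 − 1.58 = 4.81 m²·K/W
L = ΔR × k = 4.81 × 0.0236 = 0.1135 m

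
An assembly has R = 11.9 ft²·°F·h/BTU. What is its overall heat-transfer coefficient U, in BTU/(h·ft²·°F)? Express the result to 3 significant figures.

U = 1/R = 1/11.9 = 0.08403

0.0840 BTU/(h·ft²·°F)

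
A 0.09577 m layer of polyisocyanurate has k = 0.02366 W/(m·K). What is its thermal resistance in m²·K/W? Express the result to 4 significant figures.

4.048 m²·K/W

R = L/k = 0.09577/0.02366 = 4.0478 m²·K/W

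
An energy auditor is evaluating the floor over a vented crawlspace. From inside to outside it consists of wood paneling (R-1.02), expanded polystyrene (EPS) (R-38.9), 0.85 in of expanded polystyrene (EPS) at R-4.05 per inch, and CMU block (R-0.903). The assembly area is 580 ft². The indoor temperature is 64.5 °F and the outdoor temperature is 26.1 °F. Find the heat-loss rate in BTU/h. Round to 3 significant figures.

503 BTU/h

0.85 × 4.05 = 3.442
R_total = 1.02 + 38.9 + 3.442 + 0.903 = 44.27 ft²·°F·h/BTU
Q = A·ΔT/R = 580 × (64.5 − 26.1) / 44.27 = 503.1 BTU/h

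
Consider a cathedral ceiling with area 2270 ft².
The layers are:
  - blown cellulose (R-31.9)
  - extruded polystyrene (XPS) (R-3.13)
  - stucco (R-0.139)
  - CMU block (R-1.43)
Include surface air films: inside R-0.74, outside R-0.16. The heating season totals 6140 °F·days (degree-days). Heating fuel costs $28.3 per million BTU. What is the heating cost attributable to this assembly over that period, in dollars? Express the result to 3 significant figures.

252 dollars

R_total = 0.74 + 31.9 + 3.13 + 0.139 + 1.43 + 0.16 = 37.5 ft²·°F·h/BTU
E = A × HDD × 24 / R = 2270 × 6140 × 24 / 37.5 = 8920000 BTU
Cost = 8920000/10⁶ × 28.3 = $252.4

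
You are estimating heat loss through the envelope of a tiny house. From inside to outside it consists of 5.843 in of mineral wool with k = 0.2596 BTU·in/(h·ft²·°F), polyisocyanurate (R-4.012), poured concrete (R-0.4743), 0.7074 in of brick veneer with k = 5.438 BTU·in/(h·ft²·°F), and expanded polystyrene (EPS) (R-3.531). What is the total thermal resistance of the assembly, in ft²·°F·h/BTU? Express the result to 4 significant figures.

30.66 ft²·°F·h/BTU

5.843/0.2596 = 22.508
0.7074/5.438 = 0.13008
R_total = 22.508 + 4.012 + 0.4743 + 0.13008 + 3.531 = 30.655 ft²·°F·h/BTU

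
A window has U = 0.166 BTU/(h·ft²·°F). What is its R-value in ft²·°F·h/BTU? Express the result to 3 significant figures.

6.02 ft²·°F·h/BTU

R = 1/U = 1/0.166 = 6.024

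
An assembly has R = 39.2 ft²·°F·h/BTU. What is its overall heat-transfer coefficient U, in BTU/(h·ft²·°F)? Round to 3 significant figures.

0.0255 BTU/(h·ft²·°F)

U = 1/R = 1/39.2 = 0.02551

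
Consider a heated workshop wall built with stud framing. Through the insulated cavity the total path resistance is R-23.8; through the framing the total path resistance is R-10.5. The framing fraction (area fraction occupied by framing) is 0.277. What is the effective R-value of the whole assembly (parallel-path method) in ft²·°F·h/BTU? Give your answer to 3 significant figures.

17.6 ft²·°F·h/BTU

U_eff = 0.723/23.8 + 0.277/10.5 = 0.03038 + 0.02638 = 0.05676
R_eff = 1/U_eff = 17.62 ft²·°F·h/BTU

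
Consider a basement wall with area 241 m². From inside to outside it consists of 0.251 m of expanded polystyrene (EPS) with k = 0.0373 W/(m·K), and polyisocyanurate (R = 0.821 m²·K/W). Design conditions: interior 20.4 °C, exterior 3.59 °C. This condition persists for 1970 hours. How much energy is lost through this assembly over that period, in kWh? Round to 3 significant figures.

1060 kWh

0.251/0.0373 = 6.729
R_total = 6.729 + 0.821 = 7.55 m²·K/W
Q = 241 × (20.4 − 3.59) / 7.55 = 536.6 W
E = 536.6 W × 1970 h / 1000 = 1057 kWh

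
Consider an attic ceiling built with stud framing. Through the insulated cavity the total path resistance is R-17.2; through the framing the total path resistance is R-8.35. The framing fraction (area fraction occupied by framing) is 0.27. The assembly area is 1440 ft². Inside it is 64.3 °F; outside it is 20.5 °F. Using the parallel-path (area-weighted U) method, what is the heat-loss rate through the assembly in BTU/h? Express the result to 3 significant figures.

U_eff = 0.73/17.2 + 0.27/8.35 = 0.04244 + 0.03234 = 0.07478
R_eff = 1/U_eff = 13.37 ft²·°F·h/BTU
Q = 1440 × (64.3 − 20.5) / 13.37 = 4716 BTU/h

4720 BTU/h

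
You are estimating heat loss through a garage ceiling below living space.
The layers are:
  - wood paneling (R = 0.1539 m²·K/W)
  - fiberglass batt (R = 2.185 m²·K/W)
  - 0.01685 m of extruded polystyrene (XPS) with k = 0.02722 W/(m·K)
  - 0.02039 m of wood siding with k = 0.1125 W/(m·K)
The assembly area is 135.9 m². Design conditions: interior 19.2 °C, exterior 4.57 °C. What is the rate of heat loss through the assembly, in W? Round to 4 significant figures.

0.01685/0.02722 = 0.61903
0.02039/0.1125 = 0.18124
R_total = 0.1539 + 2.185 + 0.61903 + 0.18124 = 3.1392 m²·K/W
Q = A·ΔT/R = 135.9 × (19.2 − 4.57) / 3.1392 = 633.36 W

633.4 W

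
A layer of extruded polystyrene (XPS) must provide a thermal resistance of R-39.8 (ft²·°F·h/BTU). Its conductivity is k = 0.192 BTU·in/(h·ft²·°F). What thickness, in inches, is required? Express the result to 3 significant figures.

7.64 in

L = R × k = 39.8 × 0.192 = 7.642 in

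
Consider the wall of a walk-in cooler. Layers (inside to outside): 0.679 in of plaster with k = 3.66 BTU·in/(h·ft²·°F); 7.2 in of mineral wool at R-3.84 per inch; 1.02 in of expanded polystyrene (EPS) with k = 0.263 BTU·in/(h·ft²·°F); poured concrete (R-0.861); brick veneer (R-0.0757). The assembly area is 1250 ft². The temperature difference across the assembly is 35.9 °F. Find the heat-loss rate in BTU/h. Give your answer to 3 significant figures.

1370 BTU/h

0.679/3.66 = 0.1855
7.2 × 3.84 = 27.65
1.02/0.263 = 3.878
R_total = 0.1855 + 27.65 + 3.878 + 0.861 + 0.0757 = 32.65 ft²·°F·h/BTU
Q = A·ΔT/R = 1250 × 35.9 / 32.65 = 1374 BTU/h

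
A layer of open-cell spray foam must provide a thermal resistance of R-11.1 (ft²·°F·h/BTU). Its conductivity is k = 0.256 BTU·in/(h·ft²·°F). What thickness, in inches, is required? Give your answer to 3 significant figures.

L = R × k = 11.1 × 0.256 = 2.842 in

2.84 in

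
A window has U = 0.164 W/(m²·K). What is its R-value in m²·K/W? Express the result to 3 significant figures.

6.10 m²·K/W

R = 1/U = 1/0.164 = 6.098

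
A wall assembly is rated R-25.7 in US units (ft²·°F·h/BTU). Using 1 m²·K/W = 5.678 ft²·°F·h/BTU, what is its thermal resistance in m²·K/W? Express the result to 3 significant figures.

R_SI = 25.7/5.678 = 4.526

4.53 m²·K/W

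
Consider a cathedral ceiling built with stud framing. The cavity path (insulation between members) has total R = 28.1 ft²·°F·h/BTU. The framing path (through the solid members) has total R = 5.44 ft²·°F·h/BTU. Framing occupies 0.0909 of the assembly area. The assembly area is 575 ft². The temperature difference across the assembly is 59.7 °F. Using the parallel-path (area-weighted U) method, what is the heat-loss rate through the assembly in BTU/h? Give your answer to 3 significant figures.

U_eff = 0.9091/28.1 + 0.0909/5.44 = 0.03235 + 0.01671 = 0.04906
R_eff = 1/U_eff = 20.38 ft²·°F·h/BTU
Q = 575 × 59.7 / 20.38 = 1684 BTU/h

1680 BTU/h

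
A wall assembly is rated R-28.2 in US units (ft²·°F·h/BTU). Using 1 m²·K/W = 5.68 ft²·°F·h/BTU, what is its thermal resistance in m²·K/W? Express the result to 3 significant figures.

R_SI = 28.2/5.68 = 4.965

4.96 m²·K/W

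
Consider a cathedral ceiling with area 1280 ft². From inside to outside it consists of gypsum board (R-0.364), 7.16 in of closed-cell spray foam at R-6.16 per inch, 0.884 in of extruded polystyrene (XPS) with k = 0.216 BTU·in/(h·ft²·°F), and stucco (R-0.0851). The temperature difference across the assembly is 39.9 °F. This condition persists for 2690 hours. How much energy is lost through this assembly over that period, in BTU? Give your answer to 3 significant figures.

7.16 × 6.16 = 44.11
0.884/0.216 = 4.093
R_total = 0.364 + 44.11 + 4.093 + 0.0851 = 48.65 ft²·°F·h/BTU
Q = 1280 × 39.9 / 48.65 = 1050 BTU/h
E = 1050 × 2690 = 2824000 BTU

2820000 BTU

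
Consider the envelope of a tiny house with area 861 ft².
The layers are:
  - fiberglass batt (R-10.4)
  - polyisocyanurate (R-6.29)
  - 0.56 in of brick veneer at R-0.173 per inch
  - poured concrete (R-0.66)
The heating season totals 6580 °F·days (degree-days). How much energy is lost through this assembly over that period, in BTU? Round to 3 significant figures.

7790000 BTU

0.56 × 0.173 = 0.09688
R_total = 10.4 + 6.29 + 0.09688 + 0.66 = 17.45 ft²·°F·h/BTU
E = A × HDD × 24 / R = 861 × 6580 × 24 / 17.45 = 7793000 BTU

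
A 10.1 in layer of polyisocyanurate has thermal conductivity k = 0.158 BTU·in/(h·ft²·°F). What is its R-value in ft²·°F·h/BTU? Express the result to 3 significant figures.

63.9 ft²·°F·h/BTU

R = L/k = 10.1/0.158 = 63.92 ft²·°F·h/BTU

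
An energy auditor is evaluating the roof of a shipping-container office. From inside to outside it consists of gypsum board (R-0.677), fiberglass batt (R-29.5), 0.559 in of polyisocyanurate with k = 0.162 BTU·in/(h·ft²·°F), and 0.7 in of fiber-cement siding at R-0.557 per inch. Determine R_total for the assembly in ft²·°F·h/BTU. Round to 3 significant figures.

0.559/0.162 = 3.451
0.7 × 0.557 = 0.3899
R_total = 0.677 + 29.5 + 3.451 + 0.3899 = 34.02 ft²·°F·h/BTU

34.0 ft²·°F·h/BTU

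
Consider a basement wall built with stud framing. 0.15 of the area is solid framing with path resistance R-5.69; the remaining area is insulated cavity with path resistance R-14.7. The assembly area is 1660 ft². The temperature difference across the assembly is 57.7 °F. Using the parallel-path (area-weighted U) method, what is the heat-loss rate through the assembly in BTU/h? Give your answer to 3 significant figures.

8060 BTU/h

U_eff = 0.85/14.7 + 0.15/5.69 = 0.05782 + 0.02636 = 0.08419
R_eff = 1/U_eff = 11.88 ft²·°F·h/BTU
Q = 1660 × 57.7 / 11.88 = 8063 BTU/h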